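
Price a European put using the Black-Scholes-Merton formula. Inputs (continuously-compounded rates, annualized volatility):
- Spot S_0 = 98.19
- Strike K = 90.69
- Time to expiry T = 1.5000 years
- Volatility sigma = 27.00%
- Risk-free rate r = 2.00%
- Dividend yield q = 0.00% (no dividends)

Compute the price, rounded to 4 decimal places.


d1 = (ln(S/K) + (r - q + 0.5*sigma^2) * T) / (sigma * sqrt(T)) = 0.49634609
d2 = d1 - sigma * sqrt(T) = 0.16566498
exp(-rT) = 0.97044553; exp(-qT) = 1.00000000
P = K * exp(-rT) * N(-d2) - S_0 * exp(-qT) * N(-d1)
N(-d1) = 0.30982513; N(-d2) = 0.43421030
P = 90.6900 * 0.97044553 * 0.43421030 - 98.1900 * 1.00000000 * 0.30982513 = 7.7930

Answer: Price = 7.7930


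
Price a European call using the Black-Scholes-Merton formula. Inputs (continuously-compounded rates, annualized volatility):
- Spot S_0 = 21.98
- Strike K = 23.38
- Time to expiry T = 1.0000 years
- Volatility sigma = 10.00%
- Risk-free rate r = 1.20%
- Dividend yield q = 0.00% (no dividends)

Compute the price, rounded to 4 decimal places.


d1 = (ln(S/K) + (r - q + 0.5*sigma^2) * T) / (sigma * sqrt(T)) = -0.44748007
d2 = d1 - sigma * sqrt(T) = -0.54748007
exp(-rT) = 0.98807171; exp(-qT) = 1.00000000
C = S_0 * exp(-qT) * N(d1) - K * exp(-rT) * N(d2)
N(d1) = 0.32726424; N(d2) = 0.29202448
C = 21.9800 * 1.00000000 * 0.32726424 - 23.3800 * 0.98807171 * 0.29202448 = 0.4472

Answer: Price = 0.4472


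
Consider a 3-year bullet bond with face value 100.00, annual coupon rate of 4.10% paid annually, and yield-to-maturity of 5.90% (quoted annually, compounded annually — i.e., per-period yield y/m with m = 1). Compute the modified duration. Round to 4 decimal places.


Answer: Modified duration = 2.7198

Derivation:
Coupon per period c = face * coupon_rate / m = 4.100000
Periods per year m = 1; per-period yield y/m = 0.059000
Number of cashflows N = 3
Cashflows (t years, CF_t, discount factor 1/(1+y/m)^(m*t), PV):
  t = 1.0000: CF_t = 4.100000, DF = 0.944287, PV = 3.871577
  t = 2.0000: CF_t = 4.100000, DF = 0.891678, PV = 3.655880
  t = 3.0000: CF_t = 104.100000, DF = 0.842000, PV = 87.652206
Price P = sum_t PV_t = 95.179663
First compute Macaulay numerator sum_t t * PV_t:
  t * PV_t at t = 1.0000: 3.871577
  t * PV_t at t = 2.0000: 7.311760
  t * PV_t at t = 3.0000: 262.956617
Macaulay duration D = 274.139954 / 95.179663 = 2.880237
Modified duration = D / (1 + y/m) = 2.880237 / (1 + 0.059000) = 2.719770


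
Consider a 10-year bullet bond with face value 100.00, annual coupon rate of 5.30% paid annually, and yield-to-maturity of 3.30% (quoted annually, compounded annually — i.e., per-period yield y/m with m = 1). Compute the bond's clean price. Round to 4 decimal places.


Answer: Price = 116.8022

Derivation:
Coupon per period c = face * coupon_rate / m = 5.300000
Periods per year m = 1; per-period yield y/m = 0.033000
Number of cashflows N = 10
Cashflows (t years, CF_t, discount factor 1/(1+y/m)^(m*t), PV):
  t = 1.0000: CF_t = 5.300000, DF = 0.968054, PV = 5.130687
  t = 2.0000: CF_t = 5.300000, DF = 0.937129, PV = 4.966783
  t = 3.0000: CF_t = 5.300000, DF = 0.907192, PV = 4.808116
  t = 4.0000: CF_t = 5.300000, DF = 0.878211, PV = 4.654517
  t = 5.0000: CF_t = 5.300000, DF = 0.850156, PV = 4.505824
  t = 6.0000: CF_t = 5.300000, DF = 0.822997, PV = 4.361882
  t = 7.0000: CF_t = 5.300000, DF = 0.796705, PV = 4.222539
  t = 8.0000: CF_t = 5.300000, DF = 0.771254, PV = 4.087646
  t = 9.0000: CF_t = 5.300000, DF = 0.746616, PV = 3.957063
  t = 10.0000: CF_t = 105.300000, DF = 0.722764, PV = 76.107097
Price P = sum_t PV_t = 116.802154


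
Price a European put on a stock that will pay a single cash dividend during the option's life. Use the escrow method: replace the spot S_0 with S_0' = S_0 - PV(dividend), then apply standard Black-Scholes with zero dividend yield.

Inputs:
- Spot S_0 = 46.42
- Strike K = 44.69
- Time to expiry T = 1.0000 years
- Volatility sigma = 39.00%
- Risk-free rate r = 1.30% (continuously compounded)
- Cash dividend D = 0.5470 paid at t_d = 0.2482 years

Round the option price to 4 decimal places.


PV(D) = D * exp(-r * t_d) = 0.5470 * 0.99677860 = 0.54523789
S_0' = S_0 - PV(D) = 46.4200 - 0.54523789 = 45.87476211
d1 = (ln(S_0'/K) + (r + sigma^2/2)*T) / (sigma*sqrt(T)) = 0.29542399
d2 = d1 - sigma*sqrt(T) = -0.09457601
exp(-rT) = 0.98708414
N(-d1) = 0.38383500; N(-d2) = 0.53767420
P = K * exp(-rT) * N(-d2) - S_0' * N(-d1) = 44.6900 * 0.98708414 * 0.53767420 - 45.87476211 * 0.38383500 = 6.1100

Answer: Price = 6.1100


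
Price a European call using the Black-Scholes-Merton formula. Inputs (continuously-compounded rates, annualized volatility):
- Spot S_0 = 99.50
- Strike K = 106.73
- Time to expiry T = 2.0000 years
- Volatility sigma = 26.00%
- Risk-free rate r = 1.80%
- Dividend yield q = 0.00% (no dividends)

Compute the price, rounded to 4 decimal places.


d1 = (ln(S/K) + (r - q + 0.5*sigma^2) * T) / (sigma * sqrt(T)) = 0.09098659
d2 = d1 - sigma * sqrt(T) = -0.27670893
exp(-rT) = 0.96464029; exp(-qT) = 1.00000000
C = S_0 * exp(-qT) * N(d1) - K * exp(-rT) * N(d2)
N(d1) = 0.53624838; N(d2) = 0.39100181
C = 99.5000 * 1.00000000 * 0.53624838 - 106.7300 * 0.96464029 * 0.39100181 = 13.1007

Answer: Price = 13.1007


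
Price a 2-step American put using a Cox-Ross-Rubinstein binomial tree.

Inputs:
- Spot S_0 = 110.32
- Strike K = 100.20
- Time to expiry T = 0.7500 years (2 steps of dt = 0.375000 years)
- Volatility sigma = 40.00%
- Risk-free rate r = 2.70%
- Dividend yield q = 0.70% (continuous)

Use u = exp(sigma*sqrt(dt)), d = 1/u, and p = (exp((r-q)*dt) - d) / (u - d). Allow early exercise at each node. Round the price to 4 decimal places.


Answer: Price = V(0,0) = 9.5163

Derivation:
dt = T/N = 0.375000
u = exp(sigma*sqrt(dt)) = 1.277556; d = 1/u = 0.782744
p = (exp((r-q)*dt) - d) / (u - d) = 0.454281
Discount per step: exp(-r*dt) = 0.989926
Stock lattice S(k, i) with i counting down-moves:
  k=0: S(0,0) = 110.3200
  k=1: S(1,0) = 140.9400; S(1,1) = 86.3524
  k=2: S(2,0) = 180.0587; S(2,1) = 110.3200; S(2,2) = 67.5918
Terminal payoffs V(N, i) = max(K - S_T, 0):
  V(2,0) = 0.000000; V(2,1) = 0.000000; V(2,2) = 32.608159
Backward induction: V(k, i) = exp(-r*dt) * [p * V(k+1, i) + (1-p) * V(k+1, i+1)]; then take max(V_cont, immediate exercise) for American.
  V(1,0) = exp(-r*dt) * [p*0.000000 + (1-p)*0.000000] = 0.000000; exercise = 0.000000; V(1,0) = max -> 0.000000
  V(1,1) = exp(-r*dt) * [p*0.000000 + (1-p)*32.608159] = 17.615615; exercise = 13.847629; V(1,1) = max -> 17.615615
  V(0,0) = exp(-r*dt) * [p*0.000000 + (1-p)*17.615615] = 9.516327; exercise = 0.000000; V(0,0) = max -> 9.516327


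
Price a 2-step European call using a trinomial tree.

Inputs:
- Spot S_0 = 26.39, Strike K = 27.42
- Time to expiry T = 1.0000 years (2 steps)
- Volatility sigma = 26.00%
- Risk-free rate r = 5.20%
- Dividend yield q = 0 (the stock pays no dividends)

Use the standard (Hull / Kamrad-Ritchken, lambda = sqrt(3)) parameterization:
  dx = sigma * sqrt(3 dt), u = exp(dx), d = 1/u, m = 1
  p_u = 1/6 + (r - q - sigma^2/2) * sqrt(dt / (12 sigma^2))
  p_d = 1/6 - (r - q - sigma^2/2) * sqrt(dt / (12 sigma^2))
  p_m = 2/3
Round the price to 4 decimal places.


Answer: Price = V(0,0) = 2.7292

Derivation:
dt = T/N = 0.500000; dx = sigma*sqrt(3*dt) = 0.318434
u = exp(dx) = 1.374972; d = 1/u = 0.727287
p_u = 0.180955, p_m = 0.666667, p_d = 0.152378
Discount per step: exp(-r*dt) = 0.974335
Stock lattice S(k, j) with j the centered position index:
  k=0: S(0,+0) = 26.3900
  k=1: S(1,-1) = 19.1931; S(1,+0) = 26.3900; S(1,+1) = 36.2855
  k=2: S(2,-2) = 13.9589; S(2,-1) = 19.1931; S(2,+0) = 26.3900; S(2,+1) = 36.2855; S(2,+2) = 49.8916
Terminal payoffs V(N, j) = max(S_T - K, 0):
  V(2,-2) = 0.000000; V(2,-1) = 0.000000; V(2,+0) = 0.000000; V(2,+1) = 8.865522; V(2,+2) = 22.471592
Backward induction: V(k, j) = exp(-r*dt) * [p_u * V(k+1, j+1) + p_m * V(k+1, j) + p_d * V(k+1, j-1)]
  V(1,-1) = exp(-r*dt) * [p_u*0.000000 + p_m*0.000000 + p_d*0.000000] = 0.000000
  V(1,+0) = exp(-r*dt) * [p_u*8.865522 + p_m*0.000000 + p_d*0.000000] = 1.563090
  V(1,+1) = exp(-r*dt) * [p_u*22.471592 + p_m*8.865522 + p_d*0.000000] = 9.720652
  V(0,+0) = exp(-r*dt) * [p_u*9.720652 + p_m*1.563090 + p_d*0.000000] = 2.729175


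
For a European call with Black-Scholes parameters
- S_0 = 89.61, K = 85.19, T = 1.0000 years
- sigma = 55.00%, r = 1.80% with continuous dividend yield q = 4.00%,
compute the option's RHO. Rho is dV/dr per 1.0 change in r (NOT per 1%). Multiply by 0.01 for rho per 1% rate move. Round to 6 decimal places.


Answer: Rho = 34.451716

Derivation:
d1 = 0.3269688452; d2 = -0.2230311548
phi(d1) = 0.3781770351; exp(-qT) = 0.9607894392; exp(-rT) = 0.9821610324
N(d2) = 0.4117556295
Rho = K*T*exp(-rT)*N(d2) = 85.1900 * 1.0000 * 0.9821610324 * 0.4117556295 = 34.451716


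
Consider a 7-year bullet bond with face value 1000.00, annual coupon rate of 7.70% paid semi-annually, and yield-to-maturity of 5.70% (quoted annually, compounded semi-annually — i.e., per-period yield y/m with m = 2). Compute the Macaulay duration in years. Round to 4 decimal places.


Coupon per period c = face * coupon_rate / m = 38.500000
Periods per year m = 2; per-period yield y/m = 0.028500
Number of cashflows N = 14
Cashflows (t years, CF_t, discount factor 1/(1+y/m)^(m*t), PV):
  t = 0.5000: CF_t = 38.500000, DF = 0.972290, PV = 37.433155
  t = 1.0000: CF_t = 38.500000, DF = 0.945347, PV = 36.395873
  t = 1.5000: CF_t = 38.500000, DF = 0.919152, PV = 35.387334
  t = 2.0000: CF_t = 38.500000, DF = 0.893682, PV = 34.406742
  t = 2.5000: CF_t = 38.500000, DF = 0.868917, PV = 33.453322
  t = 3.0000: CF_t = 38.500000, DF = 0.844840, PV = 32.526322
  t = 3.5000: CF_t = 38.500000, DF = 0.821429, PV = 31.625009
  t = 4.0000: CF_t = 38.500000, DF = 0.798667, PV = 30.748672
  t = 4.5000: CF_t = 38.500000, DF = 0.776536, PV = 29.896618
  t = 5.0000: CF_t = 38.500000, DF = 0.755018, PV = 29.068175
  t = 5.5000: CF_t = 38.500000, DF = 0.734096, PV = 28.262689
  t = 6.0000: CF_t = 38.500000, DF = 0.713754, PV = 27.479522
  t = 6.5000: CF_t = 38.500000, DF = 0.693976, PV = 26.718058
  t = 7.0000: CF_t = 1038.500000, DF = 0.674745, PV = 700.722974
Price P = sum_t PV_t = 1114.124463
Macaulay numerator sum_t t * PV_t:
  t * PV_t at t = 0.5000: 18.716578
  t * PV_t at t = 1.0000: 36.395873
  t * PV_t at t = 1.5000: 53.081001
  t * PV_t at t = 2.0000: 68.813483
  t * PV_t at t = 2.5000: 83.633305
  t * PV_t at t = 3.0000: 97.578965
  t * PV_t at t = 3.5000: 110.687531
  t * PV_t at t = 4.0000: 122.994687
  t * PV_t at t = 4.5000: 134.534782
  t * PV_t at t = 5.0000: 145.340876
  t * PV_t at t = 5.5000: 155.444787
  t * PV_t at t = 6.0000: 164.877133
  t * PV_t at t = 6.5000: 173.667374
  t * PV_t at t = 7.0000: 4905.060817
Macaulay duration D = (sum_t t * PV_t) / P = 6270.827191 / 1114.124463 = 5.628480

Answer: Macaulay duration = 5.6285 years


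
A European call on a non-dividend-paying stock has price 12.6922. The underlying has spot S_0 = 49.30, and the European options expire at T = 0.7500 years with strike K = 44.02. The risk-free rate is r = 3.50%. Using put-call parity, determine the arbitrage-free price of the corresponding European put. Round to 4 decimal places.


Answer: Put price = 6.2717

Derivation:
Put-call parity: C - P = S_0 * exp(-qT) - K * exp(-rT).
S_0 * exp(-qT) = 49.3000 * 1.00000000 = 49.30000000
K * exp(-rT) = 44.0200 * 0.97409154 = 42.87950943
P = C - S*exp(-qT) + K*exp(-rT)
P = 12.6922 - 49.30000000 + 42.87950943 = 6.2717


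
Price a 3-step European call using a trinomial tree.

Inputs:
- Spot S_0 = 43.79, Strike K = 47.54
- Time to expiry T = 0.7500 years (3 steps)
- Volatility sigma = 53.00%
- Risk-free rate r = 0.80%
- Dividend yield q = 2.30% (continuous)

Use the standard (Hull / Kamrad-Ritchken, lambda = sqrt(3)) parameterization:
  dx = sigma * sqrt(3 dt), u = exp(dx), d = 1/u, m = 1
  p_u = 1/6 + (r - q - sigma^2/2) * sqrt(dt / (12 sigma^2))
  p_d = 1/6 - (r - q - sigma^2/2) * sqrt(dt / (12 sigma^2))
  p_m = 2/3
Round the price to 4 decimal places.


dt = T/N = 0.250000; dx = sigma*sqrt(3*dt) = 0.458993
u = exp(dx) = 1.582480; d = 1/u = 0.631919
p_u = 0.124332, p_m = 0.666667, p_d = 0.209001
Discount per step: exp(-r*dt) = 0.998002
Stock lattice S(k, j) with j the centered position index:
  k=0: S(0,+0) = 43.7900
  k=1: S(1,-1) = 27.6717; S(1,+0) = 43.7900; S(1,+1) = 69.2968
  k=2: S(2,-2) = 17.4863; S(2,-1) = 27.6717; S(2,+0) = 43.7900; S(2,+1) = 69.2968; S(2,+2) = 109.6608
  k=3: S(3,-3) = 11.0499; S(3,-2) = 17.4863; S(3,-1) = 27.6717; S(3,+0) = 43.7900; S(3,+1) = 69.2968; S(3,+2) = 109.6608; S(3,+3) = 173.5361
Terminal payoffs V(N, j) = max(S_T - K, 0):
  V(3,-3) = 0.000000; V(3,-2) = 0.000000; V(3,-1) = 0.000000; V(3,+0) = 0.000000; V(3,+1) = 21.756815; V(3,+2) = 62.120849; V(3,+3) = 125.996139
Backward induction: V(k, j) = exp(-r*dt) * [p_u * V(k+1, j+1) + p_m * V(k+1, j) + p_d * V(k+1, j-1)]
  V(2,-2) = exp(-r*dt) * [p_u*0.000000 + p_m*0.000000 + p_d*0.000000] = 0.000000
  V(2,-1) = exp(-r*dt) * [p_u*0.000000 + p_m*0.000000 + p_d*0.000000] = 0.000000
  V(2,+0) = exp(-r*dt) * [p_u*21.756815 + p_m*0.000000 + p_d*0.000000] = 2.699668
  V(2,+1) = exp(-r*dt) * [p_u*62.120849 + p_m*21.756815 + p_d*0.000000] = 22.183752
  V(2,+2) = exp(-r*dt) * [p_u*125.996139 + p_m*62.120849 + p_d*21.756815] = 61.503344
  V(1,-1) = exp(-r*dt) * [p_u*2.699668 + p_m*0.000000 + p_d*0.000000] = 0.334985
  V(1,+0) = exp(-r*dt) * [p_u*22.183752 + p_m*2.699668 + p_d*0.000000] = 4.548826
  V(1,+1) = exp(-r*dt) * [p_u*61.503344 + p_m*22.183752 + p_d*2.699668] = 22.954293
  V(0,+0) = exp(-r*dt) * [p_u*22.954293 + p_m*4.548826 + p_d*0.334985] = 5.944619

Answer: Price = V(0,0) = 5.9446


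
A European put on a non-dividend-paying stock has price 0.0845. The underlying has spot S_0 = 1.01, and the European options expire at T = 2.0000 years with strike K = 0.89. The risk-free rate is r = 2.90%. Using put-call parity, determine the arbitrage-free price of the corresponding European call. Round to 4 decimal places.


Answer: Call price = 0.2547

Derivation:
Put-call parity: C - P = S_0 * exp(-qT) - K * exp(-rT).
S_0 * exp(-qT) = 1.0100 * 1.00000000 = 1.01000000
K * exp(-rT) = 0.8900 * 0.94364995 = 0.83984845
C = P + S*exp(-qT) - K*exp(-rT)
C = 0.0845 + 1.01000000 - 0.83984845 = 0.2547


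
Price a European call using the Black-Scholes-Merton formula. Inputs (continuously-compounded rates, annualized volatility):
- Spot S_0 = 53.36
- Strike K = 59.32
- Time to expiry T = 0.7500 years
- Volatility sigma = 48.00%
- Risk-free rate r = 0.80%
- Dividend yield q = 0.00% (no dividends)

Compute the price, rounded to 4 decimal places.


Answer: Price = 6.7062

Derivation:
d1 = (ln(S/K) + (r - q + 0.5*sigma^2) * T) / (sigma * sqrt(T)) = -0.03244015
d2 = d1 - sigma * sqrt(T) = -0.44813234
exp(-rT) = 0.99401796; exp(-qT) = 1.00000000
C = S_0 * exp(-qT) * N(d1) - K * exp(-rT) * N(d2)
N(d1) = 0.48706052; N(d2) = 0.32702884
C = 53.3600 * 1.00000000 * 0.48706052 - 59.3200 * 0.99401796 * 0.32702884 = 6.7062


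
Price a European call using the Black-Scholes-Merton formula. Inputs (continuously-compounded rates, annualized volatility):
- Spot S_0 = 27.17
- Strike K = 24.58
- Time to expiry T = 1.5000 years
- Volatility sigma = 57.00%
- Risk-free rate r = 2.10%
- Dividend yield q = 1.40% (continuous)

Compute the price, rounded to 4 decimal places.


d1 = (ln(S/K) + (r - q + 0.5*sigma^2) * T) / (sigma * sqrt(T)) = 0.50759633
d2 = d1 - sigma * sqrt(T) = -0.19050825
exp(-rT) = 0.96899096; exp(-qT) = 0.97921896
C = S_0 * exp(-qT) * N(d1) - K * exp(-rT) * N(d2)
N(d1) = 0.69413177; N(d2) = 0.42445544
C = 27.1700 * 0.97921896 * 0.69413177 - 24.5800 * 0.96899096 * 0.42445544 = 8.3580

Answer: Price = 8.3580


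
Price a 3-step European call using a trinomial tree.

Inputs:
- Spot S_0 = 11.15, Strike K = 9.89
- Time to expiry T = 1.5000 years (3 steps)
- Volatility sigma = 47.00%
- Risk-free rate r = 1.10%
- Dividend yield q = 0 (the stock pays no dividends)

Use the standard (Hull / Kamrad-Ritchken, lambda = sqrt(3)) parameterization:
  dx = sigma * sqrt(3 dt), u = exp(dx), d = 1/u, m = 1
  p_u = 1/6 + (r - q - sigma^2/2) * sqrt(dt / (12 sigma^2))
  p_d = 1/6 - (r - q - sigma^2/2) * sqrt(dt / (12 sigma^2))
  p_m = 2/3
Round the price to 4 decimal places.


dt = T/N = 0.500000; dx = sigma*sqrt(3*dt) = 0.575630
u = exp(dx) = 1.778251; d = 1/u = 0.562350
p_u = 0.123475, p_m = 0.666667, p_d = 0.209858
Discount per step: exp(-r*dt) = 0.994515
Stock lattice S(k, j) with j the centered position index:
  k=0: S(0,+0) = 11.1500
  k=1: S(1,-1) = 6.2702; S(1,+0) = 11.1500; S(1,+1) = 19.8275
  k=2: S(2,-2) = 3.5261; S(2,-1) = 6.2702; S(2,+0) = 11.1500; S(2,+1) = 19.8275; S(2,+2) = 35.2583
  k=3: S(3,-3) = 1.9829; S(3,-2) = 3.5261; S(3,-1) = 6.2702; S(3,+0) = 11.1500; S(3,+1) = 19.8275; S(3,+2) = 35.2583; S(3,+3) = 62.6980
Terminal payoffs V(N, j) = max(S_T - K, 0):
  V(3,-3) = 0.000000; V(3,-2) = 0.000000; V(3,-1) = 0.000000; V(3,+0) = 1.260000; V(3,+1) = 9.937495; V(3,+2) = 25.368255; V(3,+3) = 52.808014
Backward induction: V(k, j) = exp(-r*dt) * [p_u * V(k+1, j+1) + p_m * V(k+1, j) + p_d * V(k+1, j-1)]
  V(2,-2) = exp(-r*dt) * [p_u*0.000000 + p_m*0.000000 + p_d*0.000000] = 0.000000
  V(2,-1) = exp(-r*dt) * [p_u*1.260000 + p_m*0.000000 + p_d*0.000000] = 0.154725
  V(2,+0) = exp(-r*dt) * [p_u*9.937495 + p_m*1.260000 + p_d*0.000000] = 2.055693
  V(2,+1) = exp(-r*dt) * [p_u*25.368255 + p_m*9.937495 + p_d*1.260000] = 9.966791
  V(2,+2) = exp(-r*dt) * [p_u*52.808014 + p_m*25.368255 + p_d*9.937495] = 25.378135
  V(1,-1) = exp(-r*dt) * [p_u*2.055693 + p_m*0.154725 + p_d*0.000000] = 0.355018
  V(1,+0) = exp(-r*dt) * [p_u*9.966791 + p_m*2.055693 + p_d*0.154725] = 2.619136
  V(1,+1) = exp(-r*dt) * [p_u*25.378135 + p_m*9.966791 + p_d*2.055693] = 10.153496
  V(0,+0) = exp(-r*dt) * [p_u*10.153496 + p_m*2.619136 + p_d*0.355018] = 3.057434

Answer: Price = V(0,0) = 3.0574


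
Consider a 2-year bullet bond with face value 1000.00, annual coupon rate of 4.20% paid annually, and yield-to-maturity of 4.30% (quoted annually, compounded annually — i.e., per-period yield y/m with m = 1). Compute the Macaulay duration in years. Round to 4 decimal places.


Answer: Macaulay duration = 1.9597 years

Derivation:
Coupon per period c = face * coupon_rate / m = 42.000000
Periods per year m = 1; per-period yield y/m = 0.043000
Number of cashflows N = 2
Cashflows (t years, CF_t, discount factor 1/(1+y/m)^(m*t), PV):
  t = 1.0000: CF_t = 42.000000, DF = 0.958773, PV = 40.268456
  t = 2.0000: CF_t = 1042.000000, DF = 0.919245, PV = 957.853526
Price P = sum_t PV_t = 998.121982
Macaulay numerator sum_t t * PV_t:
  t * PV_t at t = 1.0000: 40.268456
  t * PV_t at t = 2.0000: 1915.707051
Macaulay duration D = (sum_t t * PV_t) / P = 1955.975508 / 998.121982 = 1.959656


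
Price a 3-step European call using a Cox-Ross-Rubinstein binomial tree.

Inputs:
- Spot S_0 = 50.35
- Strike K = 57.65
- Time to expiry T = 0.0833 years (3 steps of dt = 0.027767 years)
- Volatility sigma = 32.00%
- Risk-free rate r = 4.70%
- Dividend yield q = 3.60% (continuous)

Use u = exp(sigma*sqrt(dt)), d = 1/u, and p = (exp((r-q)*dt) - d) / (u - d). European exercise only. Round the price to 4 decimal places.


dt = T/N = 0.027767
u = exp(sigma*sqrt(dt)) = 1.054770; d = 1/u = 0.948074
p = (exp((r-q)*dt) - d) / (u - d) = 0.489536
Discount per step: exp(-r*dt) = 0.998696
Stock lattice S(k, i) with i counting down-moves:
  k=0: S(0,0) = 50.3500
  k=1: S(1,0) = 53.1077; S(1,1) = 47.7355
  k=2: S(2,0) = 56.0164; S(2,1) = 50.3500; S(2,2) = 45.2568
  k=3: S(3,0) = 59.0844; S(3,1) = 53.1077; S(3,2) = 47.7355; S(3,3) = 42.9068
Terminal payoffs V(N, i) = max(S_T - K, 0):
  V(3,0) = 1.434381; V(3,1) = 0.000000; V(3,2) = 0.000000; V(3,3) = 0.000000
Backward induction: V(k, i) = exp(-r*dt) * [p * V(k+1, i) + (1-p) * V(k+1, i+1)].
  V(2,0) = exp(-r*dt) * [p*1.434381 + (1-p)*0.000000] = 0.701265
  V(2,1) = exp(-r*dt) * [p*0.000000 + (1-p)*0.000000] = 0.000000
  V(2,2) = exp(-r*dt) * [p*0.000000 + (1-p)*0.000000] = 0.000000
  V(1,0) = exp(-r*dt) * [p*0.701265 + (1-p)*0.000000] = 0.342846
  V(1,1) = exp(-r*dt) * [p*0.000000 + (1-p)*0.000000] = 0.000000
  V(0,0) = exp(-r*dt) * [p*0.342846 + (1-p)*0.000000] = 0.167617

Answer: Price = V(0,0) = 0.1676


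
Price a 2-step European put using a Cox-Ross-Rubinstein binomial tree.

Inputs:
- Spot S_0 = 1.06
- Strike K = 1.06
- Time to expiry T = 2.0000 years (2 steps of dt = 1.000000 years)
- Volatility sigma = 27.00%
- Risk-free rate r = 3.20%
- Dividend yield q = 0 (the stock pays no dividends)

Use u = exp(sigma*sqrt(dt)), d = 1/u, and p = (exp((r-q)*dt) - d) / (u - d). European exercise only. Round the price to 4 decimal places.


Answer: Price = V(0,0) = 0.1069

Derivation:
dt = T/N = 1.000000
u = exp(sigma*sqrt(dt)) = 1.309964; d = 1/u = 0.763379
p = (exp((r-q)*dt) - d) / (u - d) = 0.492399
Discount per step: exp(-r*dt) = 0.968507
Stock lattice S(k, i) with i counting down-moves:
  k=0: S(0,0) = 1.0600
  k=1: S(1,0) = 1.3886; S(1,1) = 0.8092
  k=2: S(2,0) = 1.8190; S(2,1) = 1.0600; S(2,2) = 0.6177
Terminal payoffs V(N, i) = max(K - S_T, 0):
  V(2,0) = 0.000000; V(2,1) = 0.000000; V(2,2) = 0.442287
Backward induction: V(k, i) = exp(-r*dt) * [p * V(k+1, i) + (1-p) * V(k+1, i+1)].
  V(1,0) = exp(-r*dt) * [p*0.000000 + (1-p)*0.000000] = 0.000000
  V(1,1) = exp(-r*dt) * [p*0.000000 + (1-p)*0.442287] = 0.217435
  V(0,0) = exp(-r*dt) * [p*0.000000 + (1-p)*0.217435] = 0.106894


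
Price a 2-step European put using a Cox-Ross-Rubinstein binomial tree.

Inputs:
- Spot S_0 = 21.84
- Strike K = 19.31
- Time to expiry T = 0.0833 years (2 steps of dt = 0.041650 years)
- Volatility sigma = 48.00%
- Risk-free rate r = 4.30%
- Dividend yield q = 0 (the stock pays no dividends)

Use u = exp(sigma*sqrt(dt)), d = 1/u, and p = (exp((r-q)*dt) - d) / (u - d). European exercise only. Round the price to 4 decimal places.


dt = T/N = 0.041650
u = exp(sigma*sqrt(dt)) = 1.102919; d = 1/u = 0.906685
p = (exp((r-q)*dt) - d) / (u - d) = 0.484664
Discount per step: exp(-r*dt) = 0.998211
Stock lattice S(k, i) with i counting down-moves:
  k=0: S(0,0) = 21.8400
  k=1: S(1,0) = 24.0877; S(1,1) = 19.8020
  k=2: S(2,0) = 26.5668; S(2,1) = 21.8400; S(2,2) = 17.9542
Terminal payoffs V(N, i) = max(K - S_T, 0):
  V(2,0) = 0.000000; V(2,1) = 0.000000; V(2,2) = 1.355816
Backward induction: V(k, i) = exp(-r*dt) * [p * V(k+1, i) + (1-p) * V(k+1, i+1)].
  V(1,0) = exp(-r*dt) * [p*0.000000 + (1-p)*0.000000] = 0.000000
  V(1,1) = exp(-r*dt) * [p*0.000000 + (1-p)*1.355816] = 0.697450
  V(0,0) = exp(-r*dt) * [p*0.000000 + (1-p)*0.697450] = 0.358778

Answer: Price = V(0,0) = 0.3588


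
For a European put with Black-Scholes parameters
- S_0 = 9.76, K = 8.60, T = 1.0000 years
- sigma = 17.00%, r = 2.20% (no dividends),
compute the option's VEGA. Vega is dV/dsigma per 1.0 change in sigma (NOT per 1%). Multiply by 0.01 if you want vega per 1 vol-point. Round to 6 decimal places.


Answer: Vega = 2.459097

Derivation:
d1 = 0.9587070422; d2 = 0.7887070422
phi(d1) = 0.2519566753; exp(-qT) = 1.0000000000; exp(-rT) = 0.9782402351
Vega = S * exp(-qT) * phi(d1) * sqrt(T) = 9.7600 * 1.0000000000 * 0.2519566753 * 1.0000000000 = 2.459097


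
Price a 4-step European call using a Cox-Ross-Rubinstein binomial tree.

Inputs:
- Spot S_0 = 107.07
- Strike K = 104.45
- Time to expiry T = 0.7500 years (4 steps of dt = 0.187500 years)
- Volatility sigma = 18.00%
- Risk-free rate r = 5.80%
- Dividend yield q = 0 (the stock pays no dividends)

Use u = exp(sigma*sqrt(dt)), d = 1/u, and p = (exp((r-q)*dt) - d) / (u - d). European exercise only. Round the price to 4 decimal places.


dt = T/N = 0.187500
u = exp(sigma*sqrt(dt)) = 1.081060; d = 1/u = 0.925018
p = (exp((r-q)*dt) - d) / (u - d) = 0.550597
Discount per step: exp(-r*dt) = 0.989184
Stock lattice S(k, i) with i counting down-moves:
  k=0: S(0,0) = 107.0700
  k=1: S(1,0) = 115.7491; S(1,1) = 99.0417
  k=2: S(2,0) = 125.1318; S(2,1) = 107.0700; S(2,2) = 91.6153
  k=3: S(3,0) = 135.2750; S(3,1) = 115.7491; S(3,2) = 99.0417; S(3,3) = 84.7458
  k=4: S(4,0) = 146.2404; S(4,1) = 125.1318; S(4,2) = 107.0700; S(4,3) = 91.6153; S(4,4) = 78.3914
Terminal payoffs V(N, i) = max(S_T - K, 0):
  V(4,0) = 41.790419; V(4,1) = 20.681777; V(4,2) = 2.620000; V(4,3) = 0.000000; V(4,4) = 0.000000
Backward induction: V(k, i) = exp(-r*dt) * [p * V(k+1, i) + (1-p) * V(k+1, i+1)].
  V(3,0) = exp(-r*dt) * [p*41.790419 + (1-p)*20.681777] = 31.954732
  V(3,1) = exp(-r*dt) * [p*20.681777 + (1-p)*2.620000] = 12.428862
  V(3,2) = exp(-r*dt) * [p*2.620000 + (1-p)*0.000000] = 1.426962
  V(3,3) = exp(-r*dt) * [p*0.000000 + (1-p)*0.000000] = 0.000000
  V(2,0) = exp(-r*dt) * [p*31.954732 + (1-p)*12.428862] = 22.929037
  V(2,1) = exp(-r*dt) * [p*12.428862 + (1-p)*1.426962] = 7.403623
  V(2,2) = exp(-r*dt) * [p*1.426962 + (1-p)*0.000000] = 0.777183
  V(1,0) = exp(-r*dt) * [p*22.929037 + (1-p)*7.403623] = 15.779336
  V(1,1) = exp(-r*dt) * [p*7.403623 + (1-p)*0.777183] = 4.377814
  V(0,0) = exp(-r*dt) * [p*15.779336 + (1-p)*4.377814] = 10.540210

Answer: Price = V(0,0) = 10.5402


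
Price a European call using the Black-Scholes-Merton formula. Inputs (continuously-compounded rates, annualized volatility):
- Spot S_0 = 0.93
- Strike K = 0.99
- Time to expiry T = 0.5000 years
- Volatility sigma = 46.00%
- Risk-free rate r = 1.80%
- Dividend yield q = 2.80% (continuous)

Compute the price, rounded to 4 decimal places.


d1 = (ln(S/K) + (r - q + 0.5*sigma^2) * T) / (sigma * sqrt(T)) = -0.04494849
d2 = d1 - sigma * sqrt(T) = -0.37021761
exp(-rT) = 0.99104038; exp(-qT) = 0.98609754
C = S_0 * exp(-qT) * N(d1) - K * exp(-rT) * N(d2)
N(d1) = 0.48207418; N(d2) = 0.35561018
C = 0.9300 * 0.98609754 * 0.48207418 - 0.9900 * 0.99104038 * 0.35561018 = 0.0932

Answer: Price = 0.0932


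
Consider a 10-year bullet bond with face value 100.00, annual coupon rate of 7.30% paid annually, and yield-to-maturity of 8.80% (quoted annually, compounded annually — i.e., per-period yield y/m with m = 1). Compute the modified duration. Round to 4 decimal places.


Coupon per period c = face * coupon_rate / m = 7.300000
Periods per year m = 1; per-period yield y/m = 0.088000
Number of cashflows N = 10
Cashflows (t years, CF_t, discount factor 1/(1+y/m)^(m*t), PV):
  t = 1.0000: CF_t = 7.300000, DF = 0.919118, PV = 6.709559
  t = 2.0000: CF_t = 7.300000, DF = 0.844777, PV = 6.166874
  t = 3.0000: CF_t = 7.300000, DF = 0.776450, PV = 5.668083
  t = 4.0000: CF_t = 7.300000, DF = 0.713649, PV = 5.209635
  t = 5.0000: CF_t = 7.300000, DF = 0.655927, PV = 4.788267
  t = 6.0000: CF_t = 7.300000, DF = 0.602874, PV = 4.400981
  t = 7.0000: CF_t = 7.300000, DF = 0.554112, PV = 4.045019
  t = 8.0000: CF_t = 7.300000, DF = 0.509294, PV = 3.717849
  t = 9.0000: CF_t = 7.300000, DF = 0.468101, PV = 3.417140
  t = 10.0000: CF_t = 107.300000, DF = 0.430240, PV = 46.164780
Price P = sum_t PV_t = 90.288186
First compute Macaulay numerator sum_t t * PV_t:
  t * PV_t at t = 1.0000: 6.709559
  t * PV_t at t = 2.0000: 12.333748
  t * PV_t at t = 3.0000: 17.004248
  t * PV_t at t = 4.0000: 20.838539
  t * PV_t at t = 5.0000: 23.941336
  t * PV_t at t = 6.0000: 26.405886
  t * PV_t at t = 7.0000: 28.315135
  t * PV_t at t = 8.0000: 29.742789
  t * PV_t at t = 9.0000: 30.754262
  t * PV_t at t = 10.0000: 461.647798
Macaulay duration D = 657.693299 / 90.288186 = 7.284378
Modified duration = D / (1 + y/m) = 7.284378 / (1 + 0.088000) = 6.695201

Answer: Modified duration = 6.6952


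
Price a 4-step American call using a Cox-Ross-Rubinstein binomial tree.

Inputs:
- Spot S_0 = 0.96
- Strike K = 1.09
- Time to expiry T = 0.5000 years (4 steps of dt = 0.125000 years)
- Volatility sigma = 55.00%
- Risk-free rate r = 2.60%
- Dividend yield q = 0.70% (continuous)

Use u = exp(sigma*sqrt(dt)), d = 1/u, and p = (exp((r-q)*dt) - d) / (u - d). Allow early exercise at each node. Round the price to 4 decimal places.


dt = T/N = 0.125000
u = exp(sigma*sqrt(dt)) = 1.214648; d = 1/u = 0.823284
p = (exp((r-q)*dt) - d) / (u - d) = 0.457615
Discount per step: exp(-r*dt) = 0.996755
Stock lattice S(k, i) with i counting down-moves:
  k=0: S(0,0) = 0.9600
  k=1: S(1,0) = 1.1661; S(1,1) = 0.7904
  k=2: S(2,0) = 1.4164; S(2,1) = 0.9600; S(2,2) = 0.6507
  k=3: S(3,0) = 1.7204; S(3,1) = 1.1661; S(3,2) = 0.7904; S(3,3) = 0.5357
  k=4: S(4,0) = 2.0896; S(4,1) = 1.4164; S(4,2) = 0.9600; S(4,3) = 0.6507; S(4,4) = 0.4410
Terminal payoffs V(N, i) = max(S_T - K, 0):
  V(4,0) = 0.999648; V(4,1) = 0.326355; V(4,2) = 0.000000; V(4,3) = 0.000000; V(4,4) = 0.000000
Backward induction: V(k, i) = exp(-r*dt) * [p * V(k+1, i) + (1-p) * V(k+1, i+1)]; then take max(V_cont, immediate exercise) for American.
  V(3,0) = exp(-r*dt) * [p*0.999648 + (1-p)*0.326355] = 0.632405; exercise = 0.630373; V(3,0) = max -> 0.632405
  V(3,1) = exp(-r*dt) * [p*0.326355 + (1-p)*0.000000] = 0.148860; exercise = 0.076062; V(3,1) = max -> 0.148860
  V(3,2) = exp(-r*dt) * [p*0.000000 + (1-p)*0.000000] = 0.000000; exercise = 0.000000; V(3,2) = max -> 0.000000
  V(3,3) = exp(-r*dt) * [p*0.000000 + (1-p)*0.000000] = 0.000000; exercise = 0.000000; V(3,3) = max -> 0.000000
  V(2,0) = exp(-r*dt) * [p*0.632405 + (1-p)*0.148860] = 0.368937; exercise = 0.326355; V(2,0) = max -> 0.368937
  V(2,1) = exp(-r*dt) * [p*0.148860 + (1-p)*0.000000] = 0.067900; exercise = 0.000000; V(2,1) = max -> 0.067900
  V(2,2) = exp(-r*dt) * [p*0.000000 + (1-p)*0.000000] = 0.000000; exercise = 0.000000; V(2,2) = max -> 0.000000
  V(1,0) = exp(-r*dt) * [p*0.368937 + (1-p)*0.067900] = 0.204991; exercise = 0.076062; V(1,0) = max -> 0.204991
  V(1,1) = exp(-r*dt) * [p*0.067900 + (1-p)*0.000000] = 0.030971; exercise = 0.000000; V(1,1) = max -> 0.030971
  V(0,0) = exp(-r*dt) * [p*0.204991 + (1-p)*0.030971] = 0.110246; exercise = 0.000000; V(0,0) = max -> 0.110246

Answer: Price = V(0,0) = 0.1102


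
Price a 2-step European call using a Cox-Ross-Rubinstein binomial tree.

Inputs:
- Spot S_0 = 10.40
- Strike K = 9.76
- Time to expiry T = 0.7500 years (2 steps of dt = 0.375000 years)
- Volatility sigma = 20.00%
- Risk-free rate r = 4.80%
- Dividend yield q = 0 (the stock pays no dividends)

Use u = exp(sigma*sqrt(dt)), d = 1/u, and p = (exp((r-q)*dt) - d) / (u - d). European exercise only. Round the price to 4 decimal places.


dt = T/N = 0.375000
u = exp(sigma*sqrt(dt)) = 1.130290; d = 1/u = 0.884728
p = (exp((r-q)*dt) - d) / (u - d) = 0.543385
Discount per step: exp(-r*dt) = 0.982161
Stock lattice S(k, i) with i counting down-moves:
  k=0: S(0,0) = 10.4000
  k=1: S(1,0) = 11.7550; S(1,1) = 9.2012
  k=2: S(2,0) = 13.2866; S(2,1) = 10.4000; S(2,2) = 8.1405
Terminal payoffs V(N, i) = max(S_T - K, 0):
  V(2,0) = 3.526584; V(2,1) = 0.640000; V(2,2) = 0.000000
Backward induction: V(k, i) = exp(-r*dt) * [p * V(k+1, i) + (1-p) * V(k+1, i+1)].
  V(1,0) = exp(-r*dt) * [p*3.526584 + (1-p)*0.640000] = 2.169127
  V(1,1) = exp(-r*dt) * [p*0.640000 + (1-p)*0.000000] = 0.341562
  V(0,0) = exp(-r*dt) * [p*2.169127 + (1-p)*0.341562] = 1.310824

Answer: Price = V(0,0) = 1.3108


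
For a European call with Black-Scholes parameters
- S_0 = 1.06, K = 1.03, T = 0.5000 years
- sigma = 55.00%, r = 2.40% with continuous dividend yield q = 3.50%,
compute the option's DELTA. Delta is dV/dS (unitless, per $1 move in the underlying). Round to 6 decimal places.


d1 = 0.2541344494; d2 = -0.1347742802
phi(d1) = 0.3862653570; exp(-qT) = 0.9826522357; exp(-rT) = 0.9880717129
N(d1) = 0.6003041550
Delta = exp(-qT) * N(d1) = 0.9826522357 * 0.6003041550 = 0.589890

Answer: Delta = 0.589890


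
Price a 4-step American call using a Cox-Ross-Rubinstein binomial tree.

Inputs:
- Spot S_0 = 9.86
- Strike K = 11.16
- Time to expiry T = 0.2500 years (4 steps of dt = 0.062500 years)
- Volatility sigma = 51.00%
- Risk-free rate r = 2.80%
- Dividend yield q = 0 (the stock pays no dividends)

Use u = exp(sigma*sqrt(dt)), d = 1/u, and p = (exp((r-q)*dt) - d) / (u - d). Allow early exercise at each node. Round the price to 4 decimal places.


dt = T/N = 0.062500
u = exp(sigma*sqrt(dt)) = 1.135985; d = 1/u = 0.880293
p = (exp((r-q)*dt) - d) / (u - d) = 0.475018
Discount per step: exp(-r*dt) = 0.998252
Stock lattice S(k, i) with i counting down-moves:
  k=0: S(0,0) = 9.8600
  k=1: S(1,0) = 11.2008; S(1,1) = 8.6797
  k=2: S(2,0) = 12.7240; S(2,1) = 9.8600; S(2,2) = 7.6407
  k=3: S(3,0) = 14.4542; S(3,1) = 11.2008; S(3,2) = 8.6797; S(3,3) = 6.7260
  k=4: S(4,0) = 16.4198; S(4,1) = 12.7240; S(4,2) = 9.8600; S(4,3) = 7.6407; S(4,4) = 5.9209
Terminal payoffs V(N, i) = max(S_T - K, 0):
  V(4,0) = 5.259771; V(4,1) = 1.563952; V(4,2) = 0.000000; V(4,3) = 0.000000; V(4,4) = 0.000000
Backward induction: V(k, i) = exp(-r*dt) * [p * V(k+1, i) + (1-p) * V(k+1, i+1)]; then take max(V_cont, immediate exercise) for American.
  V(3,0) = exp(-r*dt) * [p*5.259771 + (1-p)*1.563952] = 3.313729; exercise = 3.294216; V(3,0) = max -> 3.313729
  V(3,1) = exp(-r*dt) * [p*1.563952 + (1-p)*0.000000] = 0.741607; exercise = 0.040811; V(3,1) = max -> 0.741607
  V(3,2) = exp(-r*dt) * [p*0.000000 + (1-p)*0.000000] = 0.000000; exercise = 0.000000; V(3,2) = max -> 0.000000
  V(3,3) = exp(-r*dt) * [p*0.000000 + (1-p)*0.000000] = 0.000000; exercise = 0.000000; V(3,3) = max -> 0.000000
  V(2,0) = exp(-r*dt) * [p*3.313729 + (1-p)*0.741607] = 1.959979; exercise = 1.563952; V(2,0) = max -> 1.959979
  V(2,1) = exp(-r*dt) * [p*0.741607 + (1-p)*0.000000] = 0.351661; exercise = 0.000000; V(2,1) = max -> 0.351661
  V(2,2) = exp(-r*dt) * [p*0.000000 + (1-p)*0.000000] = 0.000000; exercise = 0.000000; V(2,2) = max -> 0.000000
  V(1,0) = exp(-r*dt) * [p*1.959979 + (1-p)*0.351661] = 1.113691; exercise = 0.040811; V(1,0) = max -> 1.113691
  V(1,1) = exp(-r*dt) * [p*0.351661 + (1-p)*0.000000] = 0.166753; exercise = 0.000000; V(1,1) = max -> 0.166753
  V(0,0) = exp(-r*dt) * [p*1.113691 + (1-p)*0.166753] = 0.615488; exercise = 0.000000; V(0,0) = max -> 0.615488

Answer: Price = V(0,0) = 0.6155


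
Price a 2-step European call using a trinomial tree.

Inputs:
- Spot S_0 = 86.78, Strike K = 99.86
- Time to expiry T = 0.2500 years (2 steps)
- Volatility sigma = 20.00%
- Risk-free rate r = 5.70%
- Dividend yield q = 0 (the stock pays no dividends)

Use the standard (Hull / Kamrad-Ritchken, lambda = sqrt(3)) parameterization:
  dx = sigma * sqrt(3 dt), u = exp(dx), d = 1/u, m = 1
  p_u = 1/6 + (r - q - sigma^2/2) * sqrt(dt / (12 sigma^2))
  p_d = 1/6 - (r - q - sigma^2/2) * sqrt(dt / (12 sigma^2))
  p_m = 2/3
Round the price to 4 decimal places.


Answer: Price = V(0,0) = 0.3736

Derivation:
dt = T/N = 0.125000; dx = sigma*sqrt(3*dt) = 0.122474
u = exp(dx) = 1.130290; d = 1/u = 0.884728
p_u = 0.185548, p_m = 0.666667, p_d = 0.147785
Discount per step: exp(-r*dt) = 0.992900
Stock lattice S(k, j) with j the centered position index:
  k=0: S(0,+0) = 86.7800
  k=1: S(1,-1) = 76.7767; S(1,+0) = 86.7800; S(1,+1) = 98.0866
  k=2: S(2,-2) = 67.9266; S(2,-1) = 76.7767; S(2,+0) = 86.7800; S(2,+1) = 98.0866; S(2,+2) = 110.8663
Terminal payoffs V(N, j) = max(S_T - K, 0):
  V(2,-2) = 0.000000; V(2,-1) = 0.000000; V(2,+0) = 0.000000; V(2,+1) = 0.000000; V(2,+2) = 11.006320
Backward induction: V(k, j) = exp(-r*dt) * [p_u * V(k+1, j+1) + p_m * V(k+1, j) + p_d * V(k+1, j-1)]
  V(1,-1) = exp(-r*dt) * [p_u*0.000000 + p_m*0.000000 + p_d*0.000000] = 0.000000
  V(1,+0) = exp(-r*dt) * [p_u*0.000000 + p_m*0.000000 + p_d*0.000000] = 0.000000
  V(1,+1) = exp(-r*dt) * [p_u*11.006320 + p_m*0.000000 + p_d*0.000000] = 2.027703
  V(0,+0) = exp(-r*dt) * [p_u*2.027703 + p_m*0.000000 + p_d*0.000000] = 0.373565


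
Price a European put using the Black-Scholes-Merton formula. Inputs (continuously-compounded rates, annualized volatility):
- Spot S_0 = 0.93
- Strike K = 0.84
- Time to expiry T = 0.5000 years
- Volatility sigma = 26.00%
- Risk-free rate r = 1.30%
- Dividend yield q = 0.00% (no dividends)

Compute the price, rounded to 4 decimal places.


d1 = (ln(S/K) + (r - q + 0.5*sigma^2) * T) / (sigma * sqrt(T)) = 0.68090409
d2 = d1 - sigma * sqrt(T) = 0.49705633
exp(-rT) = 0.99352108; exp(-qT) = 1.00000000
P = K * exp(-rT) * N(-d2) - S_0 * exp(-qT) * N(-d1)
N(-d1) = 0.24796609; N(-d2) = 0.30957466
P = 0.8400 * 0.99352108 * 0.30957466 - 0.9300 * 1.00000000 * 0.24796609 = 0.0277

Answer: Price = 0.0277


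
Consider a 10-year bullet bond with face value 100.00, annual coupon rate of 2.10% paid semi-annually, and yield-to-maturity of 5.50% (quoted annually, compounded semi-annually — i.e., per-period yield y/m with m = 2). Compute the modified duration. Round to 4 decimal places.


Answer: Modified duration = 8.6408

Derivation:
Coupon per period c = face * coupon_rate / m = 1.050000
Periods per year m = 2; per-period yield y/m = 0.027500
Number of cashflows N = 20
Cashflows (t years, CF_t, discount factor 1/(1+y/m)^(m*t), PV):
  t = 0.5000: CF_t = 1.050000, DF = 0.973236, PV = 1.021898
  t = 1.0000: CF_t = 1.050000, DF = 0.947188, PV = 0.994548
  t = 1.5000: CF_t = 1.050000, DF = 0.921838, PV = 0.967930
  t = 2.0000: CF_t = 1.050000, DF = 0.897166, PV = 0.942024
  t = 2.5000: CF_t = 1.050000, DF = 0.873154, PV = 0.916812
  t = 3.0000: CF_t = 1.050000, DF = 0.849785, PV = 0.892274
  t = 3.5000: CF_t = 1.050000, DF = 0.827041, PV = 0.868393
  t = 4.0000: CF_t = 1.050000, DF = 0.804906, PV = 0.845152
  t = 4.5000: CF_t = 1.050000, DF = 0.783364, PV = 0.822532
  t = 5.0000: CF_t = 1.050000, DF = 0.762398, PV = 0.800518
  t = 5.5000: CF_t = 1.050000, DF = 0.741993, PV = 0.779093
  t = 6.0000: CF_t = 1.050000, DF = 0.722134, PV = 0.758241
  t = 6.5000: CF_t = 1.050000, DF = 0.702807, PV = 0.737948
  t = 7.0000: CF_t = 1.050000, DF = 0.683997, PV = 0.718197
  t = 7.5000: CF_t = 1.050000, DF = 0.665691, PV = 0.698975
  t = 8.0000: CF_t = 1.050000, DF = 0.647874, PV = 0.680268
  t = 8.5000: CF_t = 1.050000, DF = 0.630535, PV = 0.662061
  t = 9.0000: CF_t = 1.050000, DF = 0.613659, PV = 0.644342
  t = 9.5000: CF_t = 1.050000, DF = 0.597235, PV = 0.627097
  t = 10.0000: CF_t = 101.050000, DF = 0.581251, PV = 58.735370
Price P = sum_t PV_t = 74.113671
First compute Macaulay numerator sum_t t * PV_t:
  t * PV_t at t = 0.5000: 0.510949
  t * PV_t at t = 1.0000: 0.994548
  t * PV_t at t = 1.5000: 1.451895
  t * PV_t at t = 2.0000: 1.884048
  t * PV_t at t = 2.5000: 2.292029
  t * PV_t at t = 3.0000: 2.676822
  t * PV_t at t = 3.5000: 3.039377
  t * PV_t at t = 4.0000: 3.380607
  t * PV_t at t = 4.5000: 3.701394
  t * PV_t at t = 5.0000: 4.002589
  t * PV_t at t = 5.5000: 4.285010
  t * PV_t at t = 6.0000: 4.549447
  t * PV_t at t = 6.5000: 4.796659
  t * PV_t at t = 7.0000: 5.027380
  t * PV_t at t = 7.5000: 5.242315
  t * PV_t at t = 8.0000: 5.442144
  t * PV_t at t = 8.5000: 5.627521
  t * PV_t at t = 9.0000: 5.799077
  t * PV_t at t = 9.5000: 5.957419
  t * PV_t at t = 10.0000: 587.353697
Macaulay duration D = 658.014925 / 74.113671 = 8.878455
Modified duration = D / (1 + y/m) = 8.878455 / (1 + 0.027500) = 8.640833


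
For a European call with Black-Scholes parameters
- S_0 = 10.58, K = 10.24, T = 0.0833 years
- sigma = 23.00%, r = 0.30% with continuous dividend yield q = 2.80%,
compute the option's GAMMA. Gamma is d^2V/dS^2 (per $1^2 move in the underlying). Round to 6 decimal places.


d1 = 0.4938777310; d2 = 0.4274957304
phi(d1) = 0.3531380790; exp(-qT) = 0.9976703179; exp(-rT) = 0.9997501312
Gamma = exp(-qT) * phi(d1) / (S * sigma * sqrt(T)) = 0.9976703179 * 0.3531380790 / (10.5800 * 0.2300 * 0.2886173938) = 0.501644

Answer: Gamma = 0.501644


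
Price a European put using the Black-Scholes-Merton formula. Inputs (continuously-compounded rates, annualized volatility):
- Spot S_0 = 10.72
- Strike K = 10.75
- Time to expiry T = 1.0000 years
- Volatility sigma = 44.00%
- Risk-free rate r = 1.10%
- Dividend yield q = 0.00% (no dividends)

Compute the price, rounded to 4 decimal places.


Answer: Price = 1.8156

Derivation:
d1 = (ln(S/K) + (r - q + 0.5*sigma^2) * T) / (sigma * sqrt(T)) = 0.23864864
d2 = d1 - sigma * sqrt(T) = -0.20135136
exp(-rT) = 0.98906028; exp(-qT) = 1.00000000
P = K * exp(-rT) * N(-d2) - S_0 * exp(-qT) * N(-d1)
N(-d1) = 0.40568902; N(-d2) = 0.57978808
P = 10.7500 * 0.98906028 * 0.57978808 - 10.7200 * 1.00000000 * 0.40568902 = 1.8156


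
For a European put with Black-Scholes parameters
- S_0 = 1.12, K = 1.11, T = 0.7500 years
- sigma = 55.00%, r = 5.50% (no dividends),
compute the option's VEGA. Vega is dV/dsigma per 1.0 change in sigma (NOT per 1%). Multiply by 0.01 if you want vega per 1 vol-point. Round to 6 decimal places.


d1 = 0.3435888502; d2 = -0.1327251219
phi(d1) = 0.3760755661; exp(-qT) = 1.0000000000; exp(-rT) = 0.9595892027
Vega = S * exp(-qT) * phi(d1) * sqrt(T) = 1.1200 * 1.0000000000 * 0.3760755661 * 0.8660254038 = 0.364774

Answer: Vega = 0.364774
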